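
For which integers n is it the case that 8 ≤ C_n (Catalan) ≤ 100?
4, 5

Solution: C_3=5; C_4=14; C_5=42; C_6=132. So valid n = 4, 5.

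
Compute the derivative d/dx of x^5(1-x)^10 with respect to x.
5x^4(1-x)^10 - 10x^5(1-x)^9

Product rule: 5x^{4}(1-x)^{10} + x^5·(-10)(1-x)^{9}.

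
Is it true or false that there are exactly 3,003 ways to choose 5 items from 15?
True

Solution: C(15,5) = 3,003.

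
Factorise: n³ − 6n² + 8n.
n(n − 2)(n − 4)

n³ − 6n² + 8n = n(n² − 6n + 8) = n(n − 2)(n − 4).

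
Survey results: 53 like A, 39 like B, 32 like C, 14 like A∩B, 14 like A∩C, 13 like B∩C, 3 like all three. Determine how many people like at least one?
86

Explanation: |A∪B∪C| = 53+39+32-14-14-13+3 = 86.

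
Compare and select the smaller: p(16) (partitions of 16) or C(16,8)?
p(16)

Pentagonal recurrence p(n) = p(n−1) + p(n−2) − p(n−5) − p(n−7) + …: p(16) = p(15) + p(14) − p(11) − p(9) + p(4) + p(1) = 176 + 135 − 56 − 30 + 5 + 1 = 231; C(16,8) = 12,870.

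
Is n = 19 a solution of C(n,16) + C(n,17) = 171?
No

Solution: C(19,16) + C(19,17) = 969 + 171 = 1,140, which does not equal 171.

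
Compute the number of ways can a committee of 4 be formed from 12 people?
495

Explanation: C(12,4) = 12! / (4! × (12-4)!)
         = 12! / (4! × 8!)
         = 495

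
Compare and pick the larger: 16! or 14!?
16!

Solution: 16!=20,922,789,888,000, 14!=87,178,291,200. 16! > 14!.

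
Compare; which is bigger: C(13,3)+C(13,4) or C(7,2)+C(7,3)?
C(13,3)+C(13,4)

Reasoning: First=1,001, Second=56.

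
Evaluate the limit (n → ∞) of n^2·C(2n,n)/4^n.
∞

Reasoning: C(2n,n) ~ 4^n/√(πn), so n^2·C(2n,n)/4^n ~ n^(2 − 1/2)/√π → ∞.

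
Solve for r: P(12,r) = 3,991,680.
7

Explanation: P(12,r) = 12·11·…·(12−r+1), a product of r factors. Multiplying down from 12: 12 = 12; 12·11 = 132; 12·11·10 = 1,320; 12·11·10·9 = 11,880; 12·11·10·9·8 = 95,040; 12·11·10·9·8·7 = 665,280; 12·11·10·9·8·7·6 = 3,991,680 ✓ (7 factors). So r = 7.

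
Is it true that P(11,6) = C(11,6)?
P(11,6) = 332,640 but C(11,6) = 462; they differ by a factor of 6! = 720, so the statement does not hold.
Final answer: False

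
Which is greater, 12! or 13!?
13!

12!=479,001,600, 13!=6,227,020,800. 13! > 12!.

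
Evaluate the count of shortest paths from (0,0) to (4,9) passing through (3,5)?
To (3,5): C(8,3)=56. From there: C(5,1)=5. Total: 280.
Final answer: 280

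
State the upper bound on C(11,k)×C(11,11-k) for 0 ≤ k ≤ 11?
213,444
C(11,k)·C(11,11-k) = C(11,k)², maximised at the centre k = 5: C(11,5)² = 213,444.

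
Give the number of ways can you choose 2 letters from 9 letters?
C(9,2) = 9! / (2! × (9-2)!)
         = 9! / (2! × 7!)
         = 36
Final answer: 36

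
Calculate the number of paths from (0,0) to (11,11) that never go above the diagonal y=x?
58,786

Solution: Counted by the Catalan number C_11: C_11 = C(22,11)/(11+1) = 705,432/12 = 58,786.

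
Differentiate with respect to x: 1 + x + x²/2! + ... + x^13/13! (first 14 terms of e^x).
1 + x + x²/2! + ... + x^12/12!

Working:
Differentiating term by term gives the first 13 terms of e^x.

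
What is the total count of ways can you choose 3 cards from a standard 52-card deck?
22,100

Solution: C(52,3) = 22,100.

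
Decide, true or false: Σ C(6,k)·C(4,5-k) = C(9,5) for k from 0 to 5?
False

Working:
Vandermonde's identity gives C(10,5) = 252; RHS C(9,5) = 126.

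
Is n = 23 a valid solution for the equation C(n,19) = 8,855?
Yes
C(23,19) = 23·22·21·20·19·18·17·16·15·14·13·12·11·10·9·8·7·6·5/19! = 1,077,167,364,120,207,360,000/121,645,100,408,832,000 = 8,855, which equals 8,855.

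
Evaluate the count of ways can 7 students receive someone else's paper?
1,854

Working:
Using D(n) = (n-1)[D(n-1) + D(n-2)]:
D(7) = (7-1) × [D(6) + D(5)]
      = 6 × [265 + 44]
      = 6 × 309
      = 1,854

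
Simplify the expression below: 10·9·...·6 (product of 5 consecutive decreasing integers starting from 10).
This is P(10,5) = 10!/(5)! = 30,240.

Answer: 30,240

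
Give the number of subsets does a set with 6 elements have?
Each element can be included or excluded: 2^6 = 64.

Answer: 64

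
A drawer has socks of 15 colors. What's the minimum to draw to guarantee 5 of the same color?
Worst case: 4 of each = 60. One more: 61.
Final answer: 61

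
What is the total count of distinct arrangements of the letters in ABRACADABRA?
83,160
Word has 11 letters (A=5, B=2, R=2, C=1, D=1). Arrangements: 11!/Π(k!) = 83,160.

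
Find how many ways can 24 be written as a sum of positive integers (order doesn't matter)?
Pentagonal recurrence p(n) = p(n−1) + p(n−2) − p(n−5) − p(n−7) + …: p(24) = p(23) + p(22) − p(19) − p(17) + p(12) + p(9) − p(2) = 1,255 + 1,002 − 490 − 297 + 77 + 30 − 2 = 1,575.
Final answer: 1,575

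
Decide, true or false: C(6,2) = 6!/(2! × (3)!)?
False

The correct denominator is 2!×4!, giving C(6,2) = 15; the stated RHS is 6!/(2!×3!) = 60 ≠ 15, so the statement does not hold.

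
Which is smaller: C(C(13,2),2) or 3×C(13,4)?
3×C(13,4)

Solution: C(C(13,2),2)=3,003, 3×C(13,4)=2,145.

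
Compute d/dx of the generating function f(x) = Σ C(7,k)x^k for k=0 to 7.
Σ k·C(7,k)x^(k-1) for k=1 to 7

Working:
Term-by-term differentiation gives Σ k·C(7,k)x^{k-1} for k=1 to 7.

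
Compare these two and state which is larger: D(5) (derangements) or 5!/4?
D(5)

D(5) = (5-1)·[D(4) + D(3)] = 4·[9 + 2] = 44; 5!/4 = 120/4 = 30.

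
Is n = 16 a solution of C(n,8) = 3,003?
No

Solution: C(16,8) = 16·15·14·13·12·11·10·9/8! = 518,918,400/40,320 = 12,870, which does not equal 3,003.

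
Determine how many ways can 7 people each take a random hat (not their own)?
1,854

Reasoning: Using D(n) = (n-1)[D(n-1) + D(n-2)]:
D(7) = (7-1) × [D(6) + D(5)]
      = 6 × [265 + 44]
      = 6 × 309
      = 1,854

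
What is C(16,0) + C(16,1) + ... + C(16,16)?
65,536

Reasoning: Sum of binomial coefficients = 2^16 = 65,536.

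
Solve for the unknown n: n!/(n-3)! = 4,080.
n!/(n-3)! = n×(n-1)×(n-2), a product of 3 consecutive integers ≈ (n−1)^3. 4,080^(1/3) + 1 ≈ 17.0; check n = 17: 17×16×15 = 4,080 ✓. So n = 17.
Final answer: 17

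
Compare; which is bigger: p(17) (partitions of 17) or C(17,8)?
C(17,8)

Explanation: Pentagonal recurrence p(n) = p(n−1) + p(n−2) − p(n−5) − p(n−7) + …: p(17) = p(16) + p(15) − p(12) − p(10) + p(5) + p(2) = 231 + 176 − 77 − 42 + 7 + 2 = 297; C(17,8) = 24,310.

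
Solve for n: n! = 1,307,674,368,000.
n! is strictly increasing. 13! = 6,227,020,800, 14! = 87,178,291,200, 15! = 1,307,674,368,000 ✓. So n = 15.
Final answer: 15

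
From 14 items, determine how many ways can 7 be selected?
3,432

Working:
C(14,7) = 14! / (7! × (14-7)!)
         = 14! / (7! × 7!)
         = 3,432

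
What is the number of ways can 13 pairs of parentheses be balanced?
742,900

Explanation: Using the Catalan number formula: C_n = C(2n, n) / (n+1)
C_13 = C(26, 13) / (13+1)
     = 10400600 / 14
     = 742,900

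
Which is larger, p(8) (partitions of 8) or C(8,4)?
C(8,4)

Reasoning: Pentagonal recurrence p(n) = p(n−1) + p(n−2) − p(n−5) − p(n−7) + …: p(8) = p(7) + p(6) − p(3) − p(1) = 15 + 11 − 3 − 1 = 22; C(8,4) = 70.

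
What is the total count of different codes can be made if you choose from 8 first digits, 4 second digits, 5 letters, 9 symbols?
1,440

Explanation: By the multiplication principle: 8 × 4 × 5 × 9 = 1,440.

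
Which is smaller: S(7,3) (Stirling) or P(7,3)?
P(7,3)

Reasoning: S(7,3) = 3·S(6,3) + S(6,2) = 3·90 + 31 = 301; P(7,3) = 210.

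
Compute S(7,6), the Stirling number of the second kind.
21

Solution: Using the Stirling recurrence: S(n,k) = k·S(n-1,k) + S(n-1,k-1)
S(7,6) = 6·S(6,6) + S(6,5)
         = 6·1 + 15
         = 6 + 15
         = 21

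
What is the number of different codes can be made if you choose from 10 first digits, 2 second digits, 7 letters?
140

By the multiplication principle: 10 × 2 × 7 = 140.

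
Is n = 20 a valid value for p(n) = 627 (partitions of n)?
Yes

Pentagonal recurrence p(n) = p(n−1) + p(n−2) − p(n−5) − p(n−7) + …: p(20) = p(19) + p(18) − p(15) − p(13) + p(8) + p(5) = 490 + 385 − 176 − 101 + 22 + 7 = 627, which equals 627.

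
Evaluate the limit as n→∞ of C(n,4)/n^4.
1/24

Explanation: C(n,4) ≈ n^4/4! for large n. Limit = 1/4! = 1/24.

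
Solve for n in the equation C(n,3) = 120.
10

Working:
C(n,3) = n(n−1)(n−2)/3! is increasing in n, and n(n−1)(n−2) = 3!·120 = 720 ≈ (n−1)^3 gives n ≈ 10.0. Check: C(8,3) = 56, C(9,3) = 84, C(10,3) = 120 ✓. So n = 10.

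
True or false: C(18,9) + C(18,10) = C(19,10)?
True

Solution: Pascal's identity C(n,k) + C(n,k+1) = C(n+1,k+1): 48,620 + 43,758 = 92,378 = C(19,10).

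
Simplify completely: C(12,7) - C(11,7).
C(12,7) - C(11,7) = C(11,6) = 462.

Answer: 462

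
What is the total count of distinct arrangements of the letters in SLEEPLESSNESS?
1,081,080

Explanation: Word has 13 letters (S=5, L=2, E=4, P=1, N=1). Arrangements: 13!/Π(k!) = 1,081,080.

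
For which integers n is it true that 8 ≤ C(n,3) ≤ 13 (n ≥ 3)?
C(4,3)=4; C(5,3)=10; C(6,3)=20. So valid n = 5.

Answer: 5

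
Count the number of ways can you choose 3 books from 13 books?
C(13,3) = 13! / (3! × (13-3)!)
         = 13! / (3! × 10!)
         = 286

Answer: 286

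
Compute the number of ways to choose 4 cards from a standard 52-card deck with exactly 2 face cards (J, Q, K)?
51,480

12 face cards and 40 non-face cards: C(12,2) × C(40,2) = 66 × 780 = 51,480.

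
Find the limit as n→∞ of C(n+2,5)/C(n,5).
1

Reasoning: Both numerator and denominator grow as n^5/5! for large n, so the ratio → 1.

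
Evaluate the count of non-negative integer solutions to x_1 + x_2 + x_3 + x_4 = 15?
C(15+4-1, 4-1) = 816.
Final answer: 816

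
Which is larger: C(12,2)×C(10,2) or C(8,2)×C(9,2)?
C(12,2)×C(10,2)
C(12,2)×C(10,2)=2,970, C(8,2)×C(9,2)=1,008.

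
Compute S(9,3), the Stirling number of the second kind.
3,025

Using the Stirling recurrence: S(n,k) = k·S(n-1,k) + S(n-1,k-1)
S(9,3) = 3·S(8,3) + S(8,2)
         = 3·966 + 127
         = 2898 + 127
         = 3,025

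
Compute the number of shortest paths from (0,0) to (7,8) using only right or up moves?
6,435

Explanation: Choose 7 rights from 15 moves: C(15,7) = 6,435.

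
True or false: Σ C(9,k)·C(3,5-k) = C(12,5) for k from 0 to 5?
True

Solution: Vandermonde's identity gives C(12,5) = 792; RHS C(12,5) = 792.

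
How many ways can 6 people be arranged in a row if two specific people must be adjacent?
Treat pair as unit: (6-1)! arrangements × 2 internal orders = 240.
Final answer: 240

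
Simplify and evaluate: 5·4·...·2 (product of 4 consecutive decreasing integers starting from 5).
120

This is P(5,4) = 5!/(1)! = 120.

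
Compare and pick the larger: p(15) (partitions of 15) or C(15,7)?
C(15,7)

Pentagonal recurrence p(n) = p(n−1) + p(n−2) − p(n−5) − p(n−7) + …: p(15) = p(14) + p(13) − p(10) − p(8) + p(3) + p(0) = 135 + 101 − 42 − 22 + 3 + 1 = 176; C(15,7) = 6,435.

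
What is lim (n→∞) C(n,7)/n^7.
1/5040

Reasoning: C(n,7) ≈ n^7/7! for large n. Limit = 1/7! = 1/5040.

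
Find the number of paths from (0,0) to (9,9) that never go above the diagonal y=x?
Counted by the Catalan number C_9: C_9 = C(18,9)/(9+1) = 48,620/10 = 4,862.
Final answer: 4,862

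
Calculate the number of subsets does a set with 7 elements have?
128

Each element can be included or excluded: 2^7 = 128.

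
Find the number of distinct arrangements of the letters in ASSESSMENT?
Word has 10 letters (A=1, S=4, E=2, M=1, N=1, T=1). Arrangements: 10!/Π(k!) = 75,600.
Final answer: 75,600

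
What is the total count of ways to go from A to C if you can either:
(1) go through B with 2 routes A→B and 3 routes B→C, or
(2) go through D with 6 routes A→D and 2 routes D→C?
18
Route via B: 2×3=6. Route via D: 6×2=12. Total: 18.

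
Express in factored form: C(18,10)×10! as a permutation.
C(18,10)×10! = [18!/(10!(8)!)]×10! = 18!/(8)! = P(18,10) = 158,789,030,400.
Final answer: P(18,10)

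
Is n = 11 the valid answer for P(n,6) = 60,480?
No

P(11,6) = 11·10·9·8·7·6 = 332,640, which does not equal 60,480.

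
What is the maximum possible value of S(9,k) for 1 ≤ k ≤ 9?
Row S(9,k) for k = 1..9 (via S(n,k) = k·S(n−1,k) + S(n−1,k−1)): 1, 255, 3,025, 7,770, 6,951, 2,646, 462, 36, 1. The row is unimodal; maximum at k = 4: 7,770.
Final answer: 7,770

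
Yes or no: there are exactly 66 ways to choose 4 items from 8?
No

C(8,4) = 70 ≠ 66.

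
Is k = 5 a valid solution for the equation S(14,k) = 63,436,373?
No

S(14,5) = 5·S(13,5) + S(13,4) = 5·7,508,501 + 2,532,530 = 40,075,035, which does not equal 63,436,373.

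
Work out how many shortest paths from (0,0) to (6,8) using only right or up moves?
3,003

Choose 6 rights from 14 moves: C(14,6) = 3,003.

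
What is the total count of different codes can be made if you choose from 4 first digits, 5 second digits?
20

Explanation: By the multiplication principle: 4 × 5 = 20.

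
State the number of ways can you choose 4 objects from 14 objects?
C(14,4) = 14! / (4! × (14-4)!)
         = 14! / (4! × 10!)
         = 1,001
Final answer: 1,001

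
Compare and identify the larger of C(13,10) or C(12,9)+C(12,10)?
Equal

Explanation: By Pascal's identity: C(13,10) = C(12,9)+C(12,10) = 286. Equal.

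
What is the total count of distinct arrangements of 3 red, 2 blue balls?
10

Multinomial: 5!/(3! × 2!) = 10.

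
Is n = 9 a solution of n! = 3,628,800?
No

Explanation: 9! = 9·8! = 9·40,320 = 362,880, which does not equal 3,628,800.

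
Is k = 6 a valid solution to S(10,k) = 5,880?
No

Reasoning: S(10,6) = 6·S(9,6) + S(9,5) = 6·2,646 + 6,951 = 22,827, which does not equal 5,880.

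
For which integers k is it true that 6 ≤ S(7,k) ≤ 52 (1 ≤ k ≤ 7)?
6
S(7,1)=1; S(7,2)=63; S(7,3)=301; S(7,4)=350; S(7,5)=140; S(7,6)=21; S(7,7)=1. So valid k = 6.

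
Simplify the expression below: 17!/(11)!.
8,910,720

Explanation: This equals 17×16×...×12 = 8,910,720.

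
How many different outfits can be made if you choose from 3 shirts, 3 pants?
By the multiplication principle: 3 × 3 = 9.

Answer: 9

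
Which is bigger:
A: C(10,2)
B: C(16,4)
B

Solution: A=C(10,2)=45, B=C(16,4)=1,820.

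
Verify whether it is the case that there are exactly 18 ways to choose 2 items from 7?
False

C(7,2) = 21 ≠ 18.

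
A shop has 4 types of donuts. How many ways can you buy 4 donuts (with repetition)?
35

Stars and bars: C(4+4-1, 4) = C(7, 4) = 35.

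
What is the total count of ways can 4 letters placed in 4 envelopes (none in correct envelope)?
Using D(n) = (n-1)[D(n-1) + D(n-2)]:
D(4) = (4-1) × [D(3) + D(2)]
      = 3 × [2 + 1]
      = 3 × 3
      = 9
Final answer: 9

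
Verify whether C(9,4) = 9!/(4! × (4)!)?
False

Solution: The correct denominator is 4!×5!, giving C(9,4) = 126; the stated RHS is 9!/(4!×4!) = 630 ≠ 126, so the statement does not hold.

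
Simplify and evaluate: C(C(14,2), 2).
4,095
C(14,2) = 91, then C(91, 2) = 4,095.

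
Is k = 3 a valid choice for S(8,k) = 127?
No

Explanation: S(8,3) = 3·S(7,3) + S(7,2) = 3·301 + 63 = 966, which does not equal 127.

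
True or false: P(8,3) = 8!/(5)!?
True

Reasoning: Permutation formula P(n,k) = n!/(n-k)!: 8!/5! = 40,320/120 = 336 = P(8,3). The statement holds.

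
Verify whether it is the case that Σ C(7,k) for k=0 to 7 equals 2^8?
False

Binomial theorem: Σ C(7,k) = (1+1)^7 = 2^7 = 128; RHS 2^8 = 256.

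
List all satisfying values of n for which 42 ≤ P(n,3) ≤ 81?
5

P(4,3)=24; P(5,3)=60; P(6,3)=120. So valid n = 5.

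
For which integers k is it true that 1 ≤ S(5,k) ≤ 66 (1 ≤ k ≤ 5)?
1, 2, 3, 4, 5
S(5,1)=1; S(5,2)=15; S(5,3)=25; S(5,4)=10; S(5,5)=1. So valid k = 1, 2, 3, 4, 5.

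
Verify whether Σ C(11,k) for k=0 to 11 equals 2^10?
False

Explanation: Binomial theorem: Σ C(11,k) = (1+1)^11 = 2^11 = 2,048; RHS 2^10 = 1,024.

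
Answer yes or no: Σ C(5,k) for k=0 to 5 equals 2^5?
Yes

Explanation: Binomial theorem: Σ C(5,k) = (1+1)^5 = 2^5 = 32; RHS 2^5 = 32.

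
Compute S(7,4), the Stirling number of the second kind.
350

Solution: Using the Stirling recurrence: S(n,k) = k·S(n-1,k) + S(n-1,k-1)
S(7,4) = 4·S(6,4) + S(6,3)
         = 4·65 + 90
         = 260 + 90
         = 350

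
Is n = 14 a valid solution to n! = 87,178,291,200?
Yes

Reasoning: 14! = 14·13! = 14·6,227,020,800 = 87,178,291,200, which equals 87,178,291,200.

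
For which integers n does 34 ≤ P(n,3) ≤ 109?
5

Reasoning: P(4,3)=24; P(5,3)=60; P(6,3)=120. So valid n = 5.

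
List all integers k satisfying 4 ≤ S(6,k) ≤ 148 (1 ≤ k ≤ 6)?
S(6,1)=1; S(6,2)=31; S(6,3)=90; S(6,4)=65; S(6,5)=15; S(6,6)=1. So valid k = 2, 3, 4, 5.

Answer: 2, 3, 4, 5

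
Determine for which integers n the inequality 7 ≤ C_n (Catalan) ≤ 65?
4, 5

Solution: C_3=5; C_4=14; C_5=42; C_6=132. So valid n = 4, 5.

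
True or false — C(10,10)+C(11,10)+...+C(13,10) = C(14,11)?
True

Solution: Hockey stick identity gives Σ = C(14,11) = 364; RHS C(14,11) = 364.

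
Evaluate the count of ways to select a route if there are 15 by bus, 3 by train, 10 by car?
28
By the addition principle: 15 + 3 + 10 = 28.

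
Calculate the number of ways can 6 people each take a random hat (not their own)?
265

Solution: Using D(n) = (n-1)[D(n-1) + D(n-2)]:
D(6) = (6-1) × [D(5) + D(4)]
      = 5 × [44 + 9]
      = 5 × 53
      = 265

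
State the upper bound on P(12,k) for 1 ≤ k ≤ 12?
479,001,600

Solution: P(12,k) increases in k, so maximum at k = 12: 12! = 479,001,600.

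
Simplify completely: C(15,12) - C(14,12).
364

Working:
C(15,12) - C(14,12) = C(14,11) = 364.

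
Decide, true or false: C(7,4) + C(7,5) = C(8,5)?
Pascal's identity: LHS = 35 + 21 = 56; RHS = C(8,5) = 56. Both sides agree, so the statement holds.
Final answer: True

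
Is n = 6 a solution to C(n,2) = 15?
C(6,2) = 6·5/2! = 30/2 = 15, which equals 15.
Final answer: Yes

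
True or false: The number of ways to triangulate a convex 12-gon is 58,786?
Triangulations of a convex 12-gon are counted by the Catalan number C_10: C_10 = C(20,10)/(10+1) = 184,756/11 = 16,796.
Final answer: False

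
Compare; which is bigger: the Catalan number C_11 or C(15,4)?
C_11 = C(22,11)/(11+1) = 705,432/12 = 58,786; C(15,4) = 1,365.

Answer: C_11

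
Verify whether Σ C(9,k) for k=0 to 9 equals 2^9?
Binomial theorem: Σ C(9,k) = (1+1)^9 = 2^9 = 512; RHS 2^9 = 512.

Answer: True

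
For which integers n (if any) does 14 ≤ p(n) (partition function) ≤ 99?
7, 8, 9, 10, 11, 12

Working:
Tabulating p(n) via p(n) = p(n−1) + p(n−2) − p(n−5) − p(n−7) + …: p(6)=11; p(7)=15; p(8)=22; p(9)=30; p(10)=42; p(11)=56; p(12)=77; p(13)=101. So valid n = 7, 8, 9, 10, 11, 12.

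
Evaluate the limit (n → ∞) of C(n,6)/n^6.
1/720

C(n,6) ≈ n^6/6! for large n. Limit = 1/6! = 1/720.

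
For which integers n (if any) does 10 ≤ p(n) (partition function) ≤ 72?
6, 7, 8, 9, 10, 11

Explanation: Tabulating p(n) via p(n) = p(n−1) + p(n−2) − p(n−5) − p(n−7) + …: p(5)=7; p(6)=11; p(7)=15; p(8)=22; p(9)=30; p(10)=42; p(11)=56; p(12)=77. So valid n = 6, 7, 8, 9, 10, 11.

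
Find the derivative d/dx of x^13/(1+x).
(13x^12(1+x) - x^13)/(1+x)²
Quotient rule: [13x^{12}(1+x) - x^13]/(1+x)².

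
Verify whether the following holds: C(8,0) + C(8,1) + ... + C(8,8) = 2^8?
True
Binomial theorem with x = y = 1: Σ C(8,i) = (1+1)^8 = 2^8 = 256. The statement holds.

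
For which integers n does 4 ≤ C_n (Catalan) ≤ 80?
3, 4, 5

Working:
C_2=2; C_3=5; C_4=14; C_5=42; C_6=132. So valid n = 3, 4, 5.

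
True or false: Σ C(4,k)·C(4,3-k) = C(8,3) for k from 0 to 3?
True

Explanation: Vandermonde's identity gives C(8,3) = 56; RHS C(8,3) = 56.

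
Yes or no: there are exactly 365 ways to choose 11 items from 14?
No

Explanation: C(14,11) = 364 ≠ 365.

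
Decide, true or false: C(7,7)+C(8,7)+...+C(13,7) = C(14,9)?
False
Hockey stick identity gives Σ = C(14,8) = 3,003; RHS C(14,9) = 2,002.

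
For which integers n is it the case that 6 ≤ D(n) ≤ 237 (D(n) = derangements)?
4, 5

Solution: Using D(n) = (n−1)[D(n−1) + D(n−2)] with D(1)=0, D(2)=1: D(3)=2; D(4)=9; D(5)=44; D(6)=265. So valid n = 4, 5.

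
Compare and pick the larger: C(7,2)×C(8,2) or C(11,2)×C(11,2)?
C(11,2)×C(11,2)

C(7,2)×C(8,2)=588, C(11,2)×C(11,2)=3,025.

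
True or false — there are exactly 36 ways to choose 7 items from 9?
True
C(9,7) = 36.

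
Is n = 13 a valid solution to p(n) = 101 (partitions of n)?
Yes

Reasoning: Pentagonal recurrence p(n) = p(n−1) + p(n−2) − p(n−5) − p(n−7) + …: p(13) = p(12) + p(11) − p(8) − p(6) + p(1) = 77 + 56 − 22 − 11 + 1 = 101, which equals 101.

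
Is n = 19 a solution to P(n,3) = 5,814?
Yes

P(19,3) = 19·18·17 = 5,814, which equals 5,814.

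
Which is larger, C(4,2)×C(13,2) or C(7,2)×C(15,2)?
C(7,2)×C(15,2)

C(4,2)×C(13,2)=468, C(7,2)×C(15,2)=2,205.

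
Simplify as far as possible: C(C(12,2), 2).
2,145

C(12,2) = 66, then C(66, 2) = 2,145.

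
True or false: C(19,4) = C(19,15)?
True

Solution: C(19,4) = C(19,19-4) by the symmetry property; both equal 3,876.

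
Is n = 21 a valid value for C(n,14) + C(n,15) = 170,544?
Yes

Reasoning: C(21,14) + C(21,15) = 116,280 + 54,264 = 170,544, which equals 170,544.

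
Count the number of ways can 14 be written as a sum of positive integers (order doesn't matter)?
135

Working:
Pentagonal recurrence p(n) = p(n−1) + p(n−2) − p(n−5) − p(n−7) + …: p(14) = p(13) + p(12) − p(9) − p(7) + p(2) = 101 + 77 − 30 − 15 + 2 = 135.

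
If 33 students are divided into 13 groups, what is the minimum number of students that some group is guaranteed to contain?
3

Explanation: Pigeonhole: ⌈33/13⌉ = 3.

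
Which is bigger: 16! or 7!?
16!

16!=20,922,789,888,000, 7!=5,040. 16! > 7!.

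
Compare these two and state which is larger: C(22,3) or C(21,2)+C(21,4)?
C(21,2)+C(21,4)
C(22,3)=1,540; C(21,2)+C(21,4)=210+5,985=6,195.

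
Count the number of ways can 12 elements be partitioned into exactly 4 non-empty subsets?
611,501

This equals S(12,4), the Stirling number of the 2nd kind.
Using the Stirling recurrence: S(n,k) = k·S(n-1,k) + S(n-1,k-1)
S(12,4) = 4·S(11,4) + S(11,3)
         = 4·145750 + 28501
         = 583000 + 28501
         = 611,501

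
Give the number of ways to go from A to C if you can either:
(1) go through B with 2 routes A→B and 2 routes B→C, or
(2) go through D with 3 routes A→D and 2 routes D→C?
10

Working:
Route via B: 2×2=4. Route via D: 3×2=6. Total: 10.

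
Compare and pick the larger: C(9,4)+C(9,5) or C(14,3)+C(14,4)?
C(14,3)+C(14,4)

Solution: First=252, Second=1,365.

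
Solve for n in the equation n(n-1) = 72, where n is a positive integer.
9
n² − n − 72 = 0, so n = (1 ± √(1 + 4·72))/2 = (1 ± √289)/2 = (1 ± 17)/2, i.e. n = 9 or n = -8. Taking the positive root, n = 9 (check: 9×8 = 72).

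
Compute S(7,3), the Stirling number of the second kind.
301

Reasoning: Using the Stirling recurrence: S(n,k) = k·S(n-1,k) + S(n-1,k-1)
S(7,3) = 3·S(6,3) + S(6,2)
         = 3·90 + 31
         = 270 + 31
         = 301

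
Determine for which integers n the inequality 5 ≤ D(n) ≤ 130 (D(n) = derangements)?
Using D(n) = (n−1)[D(n−1) + D(n−2)] with D(1)=0, D(2)=1: D(3)=2; D(4)=9; D(5)=44; D(6)=265. So valid n = 4, 5.
Final answer: 4, 5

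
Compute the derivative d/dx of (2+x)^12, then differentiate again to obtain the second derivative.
First derivative: 12(2+x)^{11}. Second derivative: 12·11·(2+x)^{10} = 132(2+x)^{10}.

Answer: 132(2+x)^10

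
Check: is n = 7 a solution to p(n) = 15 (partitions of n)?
Yes

Reasoning: Pentagonal recurrence p(n) = p(n−1) + p(n−2) − p(n−5) − p(n−7) + …: p(7) = p(6) + p(5) − p(2) − p(0) = 11 + 7 − 2 − 1 = 15, which equals 15.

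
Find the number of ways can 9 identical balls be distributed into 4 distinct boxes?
220

Reasoning: C(9+4-1, 4-1) = C(12, 3) = 220.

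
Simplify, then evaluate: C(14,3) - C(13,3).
78
C(14,3) - C(13,3) = C(13,2) = 78.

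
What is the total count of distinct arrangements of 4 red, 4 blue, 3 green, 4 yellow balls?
15,765,750

Multinomial: 15!/(4! × 4! × 3! × 4!) = 15,765,750.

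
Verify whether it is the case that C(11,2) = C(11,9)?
True

Explanation: Symmetry C(n,k) = C(n,n-k): C(11,2) = 55 and C(11,9) = 55. Both sides agree, so the statement holds.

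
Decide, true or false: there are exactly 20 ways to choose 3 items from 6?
True

C(6,3) = 20.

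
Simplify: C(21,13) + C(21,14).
By Pascal's identity: C(22,14) = 319,770.
Final answer: 319,770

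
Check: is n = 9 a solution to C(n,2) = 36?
Yes

Working:
C(9,2) = 9·8/2! = 72/2 = 36, which equals 36.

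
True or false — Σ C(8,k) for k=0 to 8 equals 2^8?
True

Solution: Binomial theorem: Σ C(8,k) = (1+1)^8 = 2^8 = 256; RHS 2^8 = 256.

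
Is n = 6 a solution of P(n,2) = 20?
P(6,2) = 6·5 = 30, which does not equal 20.

Answer: No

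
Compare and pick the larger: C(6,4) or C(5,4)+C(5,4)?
C(6,4)

Solution: C(6,4)=15; C(5,4)+C(5,4)=5+5=10.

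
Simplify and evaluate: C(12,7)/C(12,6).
6/7

C(n,k+1)/C(n,k) = (n−k)/(k+1). Here (12−6)/(6+1) = 6/7 = 6/7.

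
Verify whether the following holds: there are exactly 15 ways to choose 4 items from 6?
True

C(6,4) = 15.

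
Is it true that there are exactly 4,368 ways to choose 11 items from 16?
True
C(16,11) = 4,368.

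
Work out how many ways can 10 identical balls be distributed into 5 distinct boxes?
1,001

C(10+5-1, 5-1) = C(14, 4) = 1,001.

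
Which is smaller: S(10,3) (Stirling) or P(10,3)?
P(10,3)

S(10,3) = 3·S(9,3) + S(9,2) = 3·3,025 + 255 = 9,330; P(10,3) = 720.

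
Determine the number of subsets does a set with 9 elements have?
512

Solution: Each element can be included or excluded: 2^9 = 512.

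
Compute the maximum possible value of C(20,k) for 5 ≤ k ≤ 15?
184,756

Reasoning: C(20,k) is maximised at the centre of the row: C(20,10) = 184,756.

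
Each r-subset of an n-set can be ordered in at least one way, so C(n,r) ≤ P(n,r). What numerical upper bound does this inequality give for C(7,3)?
P(7,3) = 7·6·5 = 210, so C(7,3) ≤ 210. (The bound is loose by a factor of 3! = 6: C(7,3) = 210/6 = 35.)

Answer: 210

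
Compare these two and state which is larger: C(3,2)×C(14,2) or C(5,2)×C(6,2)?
C(3,2)×C(14,2)

C(3,2)×C(14,2)=273, C(5,2)×C(6,2)=150.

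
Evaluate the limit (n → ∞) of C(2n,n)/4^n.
0
C(2n,n) ~ 4^n/√(πn), so C(2n,n)/4^n ~ 1/√(πn) → 0.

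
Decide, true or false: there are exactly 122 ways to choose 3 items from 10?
False

Working:
C(10,3) = 120 ≠ 122.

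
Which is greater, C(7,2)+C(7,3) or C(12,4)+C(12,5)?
C(12,4)+C(12,5)

Explanation: First=56, Second=1,287.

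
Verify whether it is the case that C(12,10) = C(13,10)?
LHS = C(12,10) = 66; RHS = C(13,10) = 286. 66 ≠ 286, so the statement does not hold.
Final answer: False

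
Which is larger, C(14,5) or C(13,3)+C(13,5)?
C(14,5)

Solution: C(14,5)=2,002; C(13,3)+C(13,5)=286+1,287=1,573.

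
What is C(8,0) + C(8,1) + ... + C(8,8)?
Sum of binomial coefficients = 2^8 = 256.
Final answer: 256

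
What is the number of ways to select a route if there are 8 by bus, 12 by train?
20
By the addition principle: 8 + 12 = 20.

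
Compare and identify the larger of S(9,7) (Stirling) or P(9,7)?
P(9,7)

Explanation: S(9,7) = 7·S(8,7) + S(8,6) = 7·28 + 266 = 462; P(9,7) = 181,440.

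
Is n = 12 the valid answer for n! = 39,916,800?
12! = 12·11! = 12·39,916,800 = 479,001,600, which does not equal 39,916,800.

Answer: No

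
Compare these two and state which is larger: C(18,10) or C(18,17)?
C(18,10)

Explanation: C(18,10)=43,758, C(18,17)=18.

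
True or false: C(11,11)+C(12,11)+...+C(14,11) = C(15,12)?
True

Solution: Hockey stick identity gives Σ = C(15,12) = 455; RHS C(15,12) = 455.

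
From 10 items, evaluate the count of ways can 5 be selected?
252

Working:
C(10,5) = 10! / (5! × (10-5)!)
         = 10! / (5! × 5!)
         = 252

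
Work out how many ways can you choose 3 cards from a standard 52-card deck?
22,100

Solution: C(52,3) = 22,100.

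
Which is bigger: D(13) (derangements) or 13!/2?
13!/2

Explanation: D(13) = (13-1)·[D(12) + D(11)] = 12·[176,214,841 + 14,684,570] = 2,290,792,932; 13!/2 = 6,227,020,800/2 = 3,113,510,400.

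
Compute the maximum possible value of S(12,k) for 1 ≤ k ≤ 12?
Row S(12,k) for k = 1..12 (via S(n,k) = k·S(n−1,k) + S(n−1,k−1)): 1, 2,047, 86,526, 611,501, 1,379,400, 1,323,652, 627,396, 159,027, 22,275, 1,705, 66, 1. The row is unimodal; maximum at k = 5: 1,379,400.

Answer: 1,379,400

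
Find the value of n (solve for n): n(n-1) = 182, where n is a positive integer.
14

n² − n − 182 = 0, so n = (1 ± √(1 + 4·182))/2 = (1 ± √729)/2 = (1 ± 27)/2, i.e. n = 14 or n = -13. Taking the positive root, n = 14 (check: 14×13 = 182).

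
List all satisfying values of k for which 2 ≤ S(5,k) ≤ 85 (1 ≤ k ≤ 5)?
2, 3, 4

Solution: S(5,1)=1; S(5,2)=15; S(5,3)=25; S(5,4)=10; S(5,5)=1. So valid k = 2, 3, 4.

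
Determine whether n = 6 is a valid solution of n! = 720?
6! = 6·5! = 6·120 = 720, which equals 720.
Final answer: Yes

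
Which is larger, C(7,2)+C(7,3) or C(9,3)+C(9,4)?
C(9,3)+C(9,4)

Working:
First=56, Second=210.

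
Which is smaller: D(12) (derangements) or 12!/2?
D(12)

D(12) = (12-1)·[D(11) + D(10)] = 11·[14,684,570 + 1,334,961] = 176,214,841; 12!/2 = 479,001,600/2 = 239,500,800.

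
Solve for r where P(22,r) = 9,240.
3

Solution: P(22,r) = 22·21·…·(22−r+1), a product of r factors. Multiplying down from 22: 22 = 22; 22·21 = 462; 22·21·20 = 9,240 ✓ (3 factors). So r = 3.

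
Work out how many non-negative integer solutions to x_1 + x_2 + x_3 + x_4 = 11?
364

Solution: C(11+4-1, 4-1) = 364.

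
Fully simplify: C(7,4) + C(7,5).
56

Explanation: By Pascal's identity: C(8,5) = 56.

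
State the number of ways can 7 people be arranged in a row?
5,040
Arrangements of 7 distinct objects: 7! = 5,040.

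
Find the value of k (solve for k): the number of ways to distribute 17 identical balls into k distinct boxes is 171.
3
Stars and bars: the count is C(17+k−1, k−1), increasing in k. k=2: C(18,1) = 18, k=3: C(19,2) = 171 ✓. So k = 3.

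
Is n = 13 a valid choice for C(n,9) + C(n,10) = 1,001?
C(13,9) + C(13,10) = 715 + 286 = 1,001, which equals 1,001.
Final answer: Yes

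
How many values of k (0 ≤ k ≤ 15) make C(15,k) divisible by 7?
10

Solution: Checking C(15,k) mod 7 for k = 0..15: divisible at k = 2, 3, 4, 5, 6, 9, 10, 11, 12, 13. That's 10 values.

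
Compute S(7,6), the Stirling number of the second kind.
21
Using the Stirling recurrence: S(n,k) = k·S(n-1,k) + S(n-1,k-1)
S(7,6) = 6·S(6,6) + S(6,5)
         = 6·1 + 15
         = 6 + 15
         = 21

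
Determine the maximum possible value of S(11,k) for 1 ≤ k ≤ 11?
246,730

Row S(11,k) for k = 1..11 (via S(n,k) = k·S(n−1,k) + S(n−1,k−1)): 1, 1,023, 28,501, 145,750, 246,730, 179,487, 63,987, 11,880, 1,155, 55, 1. The row is unimodal; maximum at k = 5: 246,730.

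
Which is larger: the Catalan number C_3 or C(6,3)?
C(6,3)

Working:
C_3 = C(6,3)/(3+1) = 20/4 = 5; C(6,3) = 20.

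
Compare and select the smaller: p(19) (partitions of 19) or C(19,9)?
p(19)

Solution: Pentagonal recurrence p(n) = p(n−1) + p(n−2) − p(n−5) − p(n−7) + …: p(19) = p(18) + p(17) − p(14) − p(12) + p(7) + p(4) = 385 + 297 − 135 − 77 + 15 + 5 = 490; C(19,9) = 92,378.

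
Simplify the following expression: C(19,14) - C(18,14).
8,568
C(19,14) - C(18,14) = C(18,13) = 8,568.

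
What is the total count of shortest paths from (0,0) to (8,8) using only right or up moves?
Choose 8 rights from 16 moves: C(16,8) = 12,870.

Answer: 12,870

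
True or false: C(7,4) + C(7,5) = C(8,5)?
True

Explanation: Pascal's identity: LHS = 35 + 21 = 56; RHS = C(8,5) = 56. Both sides agree, so the statement holds.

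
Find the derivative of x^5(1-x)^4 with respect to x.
5x^4(1-x)^4 - 4x^5(1-x)^3

Explanation: Product rule: 5x^{4}(1-x)^{4} + x^5·(-4)(1-x)^{3}.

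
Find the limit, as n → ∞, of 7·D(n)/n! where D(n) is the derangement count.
7/e
D(n)/n! → 1/e, so 7·D(n)/n! → 7/e.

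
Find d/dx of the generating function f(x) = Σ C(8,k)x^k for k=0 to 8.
Σ k·C(8,k)x^(k-1) for k=1 to 8

Term-by-term differentiation gives Σ k·C(8,k)x^{k-1} for k=1 to 8.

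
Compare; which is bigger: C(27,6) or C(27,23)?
C(27,6)=296,010, C(27,23)=17,550.

Answer: C(27,6)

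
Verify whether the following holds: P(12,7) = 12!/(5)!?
True
Permutation formula P(n,k) = n!/(n-k)!: 12!/5! = 479,001,600/120 = 3,991,680 = P(12,7). The statement holds.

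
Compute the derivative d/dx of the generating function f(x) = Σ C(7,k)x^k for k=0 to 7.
Σ k·C(7,k)x^(k-1) for k=1 to 7

Working:
Term-by-term differentiation gives Σ k·C(7,k)x^{k-1} for k=1 to 7.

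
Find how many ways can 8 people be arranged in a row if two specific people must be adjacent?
10,080

Explanation: Treat pair as unit: (8-1)! arrangements × 2 internal orders = 10,080.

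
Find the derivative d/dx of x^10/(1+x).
(10x^9(1+x) - x^10)/(1+x)²

Reasoning: Quotient rule: [10x^{9}(1+x) - x^10]/(1+x)².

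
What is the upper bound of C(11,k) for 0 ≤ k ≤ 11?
462

Maximum at k = 5 or k = 6: C(11,5) = 462.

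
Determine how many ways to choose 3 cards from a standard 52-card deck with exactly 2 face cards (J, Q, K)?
2,640
12 face cards and 40 non-face cards: C(12,2) × C(40,1) = 66 × 40 = 2,640.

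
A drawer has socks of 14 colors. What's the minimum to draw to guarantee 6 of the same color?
71

Worst case: 5 of each = 70. One more: 71.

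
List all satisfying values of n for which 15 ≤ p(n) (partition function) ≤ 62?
7, 8, 9, 10, 11

Working:
Tabulating p(n) via p(n) = p(n−1) + p(n−2) − p(n−5) − p(n−7) + …: p(6)=11; p(7)=15; p(8)=22; p(9)=30; p(10)=42; p(11)=56; p(12)=77. So valid n = 7, 8, 9, 10, 11.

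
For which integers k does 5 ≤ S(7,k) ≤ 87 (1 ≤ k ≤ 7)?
2, 6

Working:
S(7,1)=1; S(7,2)=63; S(7,3)=301; S(7,4)=350; S(7,5)=140; S(7,6)=21; S(7,7)=1. So valid k = 2, 6.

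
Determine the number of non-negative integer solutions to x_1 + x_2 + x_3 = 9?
55
C(9+3-1, 3-1) = 55.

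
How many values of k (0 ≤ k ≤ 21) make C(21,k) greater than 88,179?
8

Reasoning: Row 21 is unimodal and symmetric about k=21/2. C(21,6)=54,264 ≤ 88,179; C(21,7)=116,280 > 88,179; by symmetry C(21,k) > 88,179 for k = 7..14. That's 14 - 7 + 1 = 8 values.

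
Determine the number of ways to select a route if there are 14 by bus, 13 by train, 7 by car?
By the addition principle: 14 + 13 + 7 = 34.
Final answer: 34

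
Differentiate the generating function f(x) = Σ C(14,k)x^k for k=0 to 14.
Σ k·C(14,k)x^(k-1) for k=1 to 14

Solution: Term-by-term differentiation gives Σ k·C(14,k)x^{k-1} for k=1 to 14.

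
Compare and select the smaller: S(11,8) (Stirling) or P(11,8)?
S(11,8)

Explanation: S(11,8) = 8·S(10,8) + S(10,7) = 8·750 + 5,880 = 11,880; P(11,8) = 6,652,800.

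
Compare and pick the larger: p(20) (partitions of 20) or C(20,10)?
C(20,10)
Pentagonal recurrence p(n) = p(n−1) + p(n−2) − p(n−5) − p(n−7) + …: p(20) = p(19) + p(18) − p(15) − p(13) + p(8) + p(5) = 490 + 385 − 176 − 101 + 22 + 7 = 627; C(20,10) = 184,756.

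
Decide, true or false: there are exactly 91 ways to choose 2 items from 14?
True

C(14,2) = 91.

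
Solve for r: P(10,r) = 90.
2

Reasoning: P(10,r) = 10·9·…·(10−r+1), a product of r factors. Multiplying down from 10: 10 = 10; 10·9 = 90 ✓ (2 factors). So r = 2.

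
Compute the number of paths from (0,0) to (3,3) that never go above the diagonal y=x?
5
Counted by the Catalan number C_3: C_3 = C(6,3)/(3+1) = 20/4 = 5.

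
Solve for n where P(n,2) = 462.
22

P(n,2) = n(n−1) is increasing in n; n(n−1) ≈ (n−0.5)^2 = 462 gives n ≈ 22.0. Check: P(20,2) = 380, P(21,2) = 420, P(22,2) = 462 ✓. So n = 22.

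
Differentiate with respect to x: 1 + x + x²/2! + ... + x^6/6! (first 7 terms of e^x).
1 + x + x²/2! + ... + x^5/5!

Differentiating term by term gives the first 6 terms of e^x.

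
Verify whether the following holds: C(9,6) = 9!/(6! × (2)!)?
False

Reasoning: The correct denominator is 6!×3!, giving C(9,6) = 84; the stated RHS is 9!/(6!×2!) = 252 ≠ 84, so the statement does not hold.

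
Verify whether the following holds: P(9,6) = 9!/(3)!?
True

Explanation: Permutation formula P(n,k) = n!/(n-k)!: 9!/3! = 362,880/6 = 60,480 = P(9,6). The statement holds.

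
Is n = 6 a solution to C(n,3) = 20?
Yes

C(6,3) = 6·5·4/3! = 120/6 = 20, which equals 20.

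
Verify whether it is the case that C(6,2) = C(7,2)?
False

Reasoning: LHS = C(6,2) = 15; RHS = C(7,2) = 21. 15 ≠ 21, so the statement does not hold.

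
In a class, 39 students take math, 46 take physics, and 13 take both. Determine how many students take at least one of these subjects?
72

Explanation: |A∪B| = |A|+|B|-|A∩B| = 39+46-13 = 72.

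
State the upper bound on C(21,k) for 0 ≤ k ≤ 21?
352,716

Working:
Maximum at k = 10 or k = 11: C(21,10) = 352,716.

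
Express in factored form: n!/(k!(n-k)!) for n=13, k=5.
C(13,5) = 1,287

Solution: This is the binomial coefficient C(13,5) = 1,287.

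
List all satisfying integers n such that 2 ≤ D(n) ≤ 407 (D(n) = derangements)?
3, 4, 5, 6

Working:
Using D(n) = (n−1)[D(n−1) + D(n−2)] with D(1)=0, D(2)=1: D(2)=1; D(3)=2; D(4)=9; D(5)=44; D(6)=265; D(7)=1,854. So valid n = 3, 4, 5, 6.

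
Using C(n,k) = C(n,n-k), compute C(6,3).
C(6,3) = C(6,3) = 20.

Answer: 20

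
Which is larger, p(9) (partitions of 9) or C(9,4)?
C(9,4)

Working:
Pentagonal recurrence p(n) = p(n−1) + p(n−2) − p(n−5) − p(n−7) + …: p(9) = p(8) + p(7) − p(4) − p(2) = 22 + 15 − 5 − 2 = 30; C(9,4) = 126.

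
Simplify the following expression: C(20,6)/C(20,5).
5/2

Solution: C(n,k+1)/C(n,k) = (n−k)/(k+1). Here (20−5)/(5+1) = 15/6 = 5/2.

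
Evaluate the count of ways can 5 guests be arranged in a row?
120

Solution: Arrangements of 5 distinct objects: 5! = 120.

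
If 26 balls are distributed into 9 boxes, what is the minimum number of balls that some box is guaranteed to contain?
3

Pigeonhole: ⌈26/9⌉ = 3.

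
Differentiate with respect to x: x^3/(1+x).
(3x^2(1+x) - x^3)/(1+x)²

Explanation: Quotient rule: [3x^{2}(1+x) - x^3]/(1+x)².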